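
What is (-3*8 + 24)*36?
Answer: 0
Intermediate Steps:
(-3*8 + 24)*36 = (-24 + 24)*36 = 0*36 = 0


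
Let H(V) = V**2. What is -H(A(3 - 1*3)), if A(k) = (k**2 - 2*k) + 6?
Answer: -36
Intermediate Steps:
A(k) = 6 + k**2 - 2*k
-H(A(3 - 1*3)) = -(6 + (3 - 1*3)**2 - 2*(3 - 1*3))**2 = -(6 + (3 - 3)**2 - 2*(3 - 3))**2 = -(6 + 0**2 - 2*0)**2 = -(6 + 0 + 0)**2 = -1*6**2 = -1*36 = -36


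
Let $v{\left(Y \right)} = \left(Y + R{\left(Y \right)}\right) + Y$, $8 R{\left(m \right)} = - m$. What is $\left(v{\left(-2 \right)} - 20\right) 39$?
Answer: $- \frac{3705}{4} \approx -926.25$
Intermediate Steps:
$R{\left(m \right)} = - \frac{m}{8}$ ($R{\left(m \right)} = \frac{\left(-1\right) m}{8} = - \frac{m}{8}$)
$v{\left(Y \right)} = \frac{15 Y}{8}$ ($v{\left(Y \right)} = \left(Y - \frac{Y}{8}\right) + Y = \frac{7 Y}{8} + Y = \frac{15 Y}{8}$)
$\left(v{\left(-2 \right)} - 20\right) 39 = \left(\frac{15}{8} \left(-2\right) - 20\right) 39 = \left(- \frac{15}{4} - 20\right) 39 = \left(- \frac{95}{4}\right) 39 = - \frac{3705}{4}$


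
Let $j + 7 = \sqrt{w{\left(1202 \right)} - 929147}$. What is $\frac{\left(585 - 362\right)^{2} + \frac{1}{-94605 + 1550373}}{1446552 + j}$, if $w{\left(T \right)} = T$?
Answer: $\frac{20944203017340757}{609236976187129392} - \frac{72393886873 i \sqrt{103105}}{1015394960311882320} \approx 0.034378 - 2.2893 \cdot 10^{-5} i$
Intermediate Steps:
$j = -7 + 3 i \sqrt{103105}$ ($j = -7 + \sqrt{1202 - 929147} = -7 + \sqrt{-927945} = -7 + 3 i \sqrt{103105} \approx -7.0 + 963.3 i$)
$\frac{\left(585 - 362\right)^{2} + \frac{1}{-94605 + 1550373}}{1446552 + j} = \frac{\left(585 - 362\right)^{2} + \frac{1}{-94605 + 1550373}}{1446552 - \left(7 - 3 i \sqrt{103105}\right)} = \frac{223^{2} + \frac{1}{1455768}}{1446545 + 3 i \sqrt{103105}} = \frac{49729 + \frac{1}{1455768}}{1446545 + 3 i \sqrt{103105}} = \frac{72393886873}{1455768 \left(1446545 + 3 i \sqrt{103105}\right)}$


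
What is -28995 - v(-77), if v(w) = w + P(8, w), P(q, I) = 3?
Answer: -28921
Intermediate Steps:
v(w) = 3 + w (v(w) = w + 3 = 3 + w)
-28995 - v(-77) = -28995 - (3 - 77) = -28995 - 1*(-74) = -28995 + 74 = -28921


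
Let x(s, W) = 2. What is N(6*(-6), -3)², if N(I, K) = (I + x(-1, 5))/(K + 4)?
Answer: 1156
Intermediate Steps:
N(I, K) = (2 + I)/(4 + K) (N(I, K) = (I + 2)/(K + 4) = (2 + I)/(4 + K))
N(6*(-6), -3)² = ((2 + 6*(-6))/(4 - 3))² = ((2 - 36)/1)² = (1*(-34))² = (-34)² = 1156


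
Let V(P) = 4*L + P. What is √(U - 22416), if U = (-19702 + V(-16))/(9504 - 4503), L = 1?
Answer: I*√560722772130/5001 ≈ 149.73*I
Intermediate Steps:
V(P) = 4 + P (V(P) = 4*1 + P = 4 + P)
U = -19714/5001 (U = (-19702 + (4 - 16))/(9504 - 4503) = (-19702 - 12)/5001 = -19714*1/5001 = -19714/5001 ≈ -3.9420)
√(U - 22416) = √(-19714/5001 - 22416) = √(-112122130/5001) = I*√560722772130/5001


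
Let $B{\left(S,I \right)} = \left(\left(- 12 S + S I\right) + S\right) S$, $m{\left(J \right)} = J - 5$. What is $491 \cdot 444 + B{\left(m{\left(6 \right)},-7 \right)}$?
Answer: $217986$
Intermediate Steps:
$m{\left(J \right)} = -5 + J$
$B{\left(S,I \right)} = S \left(- 11 S + I S\right)$ ($B{\left(S,I \right)} = \left(\left(- 12 S + I S\right) + S\right) S = \left(- 11 S + I S\right) S = S \left(- 11 S + I S\right)$)
$491 \cdot 444 + B{\left(m{\left(6 \right)},-7 \right)} = 491 \cdot 444 + \left(-5 + 6\right)^{2} \left(-11 - 7\right) = 218004 + 1^{2} \left(-18\right) = 218004 + 1 \left(-18\right) = 218004 - 18 = 217986$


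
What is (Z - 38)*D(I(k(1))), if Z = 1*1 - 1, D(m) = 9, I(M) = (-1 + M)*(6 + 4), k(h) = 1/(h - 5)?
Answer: -342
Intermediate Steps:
k(h) = 1/(-5 + h)
I(M) = -10 + 10*M (I(M) = (-1 + M)*10 = -10 + 10*M)
Z = 0 (Z = 1 - 1 = 0)
(Z - 38)*D(I(k(1))) = (0 - 38)*9 = -38*9 = -342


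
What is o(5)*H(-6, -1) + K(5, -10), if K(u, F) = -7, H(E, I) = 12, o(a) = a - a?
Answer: -7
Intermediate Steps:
o(a) = 0
o(5)*H(-6, -1) + K(5, -10) = 0*12 - 7 = 0 - 7 = -7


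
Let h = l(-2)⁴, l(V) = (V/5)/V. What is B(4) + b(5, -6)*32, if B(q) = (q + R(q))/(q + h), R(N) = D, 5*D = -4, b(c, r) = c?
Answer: 402160/2501 ≈ 160.80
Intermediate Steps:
D = -⅘ (D = (⅕)*(-4) = -⅘ ≈ -0.80000)
l(V) = ⅕ (l(V) = (V*(⅕))/V = (V/5)/V = ⅕)
R(N) = -⅘
h = 1/625 (h = (⅕)⁴ = 1/625 ≈ 0.0016000)
B(q) = (-⅘ + q)/(1/625 + q) (B(q) = (q - ⅘)/(q + 1/625) = (-⅘ + q)/(1/625 + q))
B(4) + b(5, -6)*32 = 125*(-4 + 5*4)/(1 + 625*4) + 5*32 = 125*(-4 + 20)/(1 + 2500) + 160 = 125*16/2501 + 160 = 125*(1/2501)*16 + 160 = 2000/2501 + 160 = 402160/2501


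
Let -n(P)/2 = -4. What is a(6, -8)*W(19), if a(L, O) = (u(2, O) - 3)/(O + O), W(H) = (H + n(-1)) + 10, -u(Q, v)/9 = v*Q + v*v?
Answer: 16095/16 ≈ 1005.9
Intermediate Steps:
n(P) = 8 (n(P) = -2*(-4) = 8)
u(Q, v) = -9*v² - 9*Q*v (u(Q, v) = -9*(v*Q + v*v) = -9*(Q*v + v²) = -9*(v² + Q*v) = -9*v² - 9*Q*v)
W(H) = 18 + H (W(H) = (H + 8) + 10 = (8 + H) + 10 = 18 + H)
a(L, O) = (-3 - 9*O*(2 + O))/(2*O) (a(L, O) = (-9*O*(2 + O) - 3)/(O + O) = (-3 - 9*O*(2 + O))/((2*O)) = (-3 - 9*O*(2 + O))*(1/(2*O)) = (-3 - 9*O*(2 + O))/(2*O))
a(6, -8)*W(19) = ((3/2)*(-1 - 3*(-8)*(2 - 8))/(-8))*(18 + 19) = ((3/2)*(-⅛)*(-1 - 3*(-8)*(-6)))*37 = ((3/2)*(-⅛)*(-1 - 144))*37 = ((3/2)*(-⅛)*(-145))*37 = (435/16)*37 = 16095/16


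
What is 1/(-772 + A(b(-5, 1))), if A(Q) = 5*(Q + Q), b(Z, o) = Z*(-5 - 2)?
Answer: -1/422 ≈ -0.0023697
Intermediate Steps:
b(Z, o) = -7*Z (b(Z, o) = Z*(-7) = -7*Z)
A(Q) = 10*Q (A(Q) = 5*(2*Q) = 10*Q)
1/(-772 + A(b(-5, 1))) = 1/(-772 + 10*(-7*(-5))) = 1/(-772 + 10*35) = 1/(-772 + 350) = 1/(-422) = -1/422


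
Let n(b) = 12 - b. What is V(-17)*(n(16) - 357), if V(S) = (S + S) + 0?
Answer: 12274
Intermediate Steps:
V(S) = 2*S (V(S) = 2*S + 0 = 2*S)
V(-17)*(n(16) - 357) = (2*(-17))*((12 - 1*16) - 357) = -34*((12 - 16) - 357) = -34*(-4 - 357) = -34*(-361) = 12274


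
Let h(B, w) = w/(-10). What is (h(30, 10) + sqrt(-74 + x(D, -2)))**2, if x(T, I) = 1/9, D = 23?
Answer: (3 - I*sqrt(665))**2/9 ≈ -72.889 - 17.192*I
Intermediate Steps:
h(B, w) = -w/10 (h(B, w) = w*(-1/10) = -w/10)
x(T, I) = 1/9
(h(30, 10) + sqrt(-74 + x(D, -2)))**2 = (-1/10*10 + sqrt(-74 + 1/9))**2 = (-1 + sqrt(-665/9))**2 = (-1 + I*sqrt(665)/3)**2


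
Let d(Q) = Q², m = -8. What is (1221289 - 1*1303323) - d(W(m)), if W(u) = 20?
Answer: -82434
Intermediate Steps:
(1221289 - 1*1303323) - d(W(m)) = (1221289 - 1*1303323) - 1*20² = (1221289 - 1303323) - 1*400 = -82034 - 400 = -82434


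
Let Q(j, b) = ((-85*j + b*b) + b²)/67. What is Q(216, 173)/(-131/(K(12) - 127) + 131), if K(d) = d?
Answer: 2386135/509066 ≈ 4.6873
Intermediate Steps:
Q(j, b) = -85*j/67 + 2*b²/67 (Q(j, b) = ((-85*j + b²) + b²)*(1/67) = ((b² - 85*j) + b²)*(1/67) = (-85*j + 2*b²)*(1/67) = -85*j/67 + 2*b²/67)
Q(216, 173)/(-131/(K(12) - 127) + 131) = (-85/67*216 + (2/67)*173²)/(-131/(12 - 127) + 131) = (-18360/67 + (2/67)*29929)/(-131/(-115) + 131) = (-18360/67 + 59858/67)/(-1/115*(-131) + 131) = 41498/(67*(131/115 + 131)) = 41498/(67*(15196/115)) = (41498/67)*(115/15196) = 2386135/509066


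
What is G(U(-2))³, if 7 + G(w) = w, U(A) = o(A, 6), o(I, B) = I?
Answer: -729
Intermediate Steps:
U(A) = A
G(w) = -7 + w
G(U(-2))³ = (-7 - 2)³ = (-9)³ = -729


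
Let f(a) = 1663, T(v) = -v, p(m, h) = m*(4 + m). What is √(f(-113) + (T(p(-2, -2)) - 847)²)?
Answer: 2*√178078 ≈ 843.99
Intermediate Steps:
√(f(-113) + (T(p(-2, -2)) - 847)²) = √(1663 + (-(-2)*(4 - 2) - 847)²) = √(1663 + (-(-2)*2 - 847)²) = √(1663 + (-1*(-4) - 847)²) = √(1663 + (4 - 847)²) = √(1663 + (-843)²) = √(1663 + 710649) = √712312 = 2*√178078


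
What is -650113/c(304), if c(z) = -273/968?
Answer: 629309384/273 ≈ 2.3052e+6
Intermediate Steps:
c(z) = -273/968 (c(z) = -273*1/968 = -273/968)
-650113/c(304) = -650113/(-273/968) = -650113*(-968/273) = 629309384/273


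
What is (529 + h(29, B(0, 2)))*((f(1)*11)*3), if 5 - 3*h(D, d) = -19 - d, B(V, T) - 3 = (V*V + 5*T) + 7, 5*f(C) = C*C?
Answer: 17941/5 ≈ 3588.2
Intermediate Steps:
f(C) = C²/5 (f(C) = (C*C)/5 = C²/5)
B(V, T) = 10 + V² + 5*T (B(V, T) = 3 + ((V*V + 5*T) + 7) = 3 + ((V² + 5*T) + 7) = 3 + (7 + V² + 5*T) = 10 + V² + 5*T)
h(D, d) = 8 + d/3 (h(D, d) = 5/3 - (-19 - d)/3 = 5/3 + (19/3 + d/3) = 8 + d/3)
(529 + h(29, B(0, 2)))*((f(1)*11)*3) = (529 + (8 + (10 + 0² + 5*2)/3))*((((⅕)*1²)*11)*3) = (529 + (8 + (10 + 0 + 10)/3))*((((⅕)*1)*11)*3) = (529 + (8 + (⅓)*20))*(((⅕)*11)*3) = (529 + (8 + 20/3))*((11/5)*3) = (529 + 44/3)*(33/5) = (1631/3)*(33/5) = 17941/5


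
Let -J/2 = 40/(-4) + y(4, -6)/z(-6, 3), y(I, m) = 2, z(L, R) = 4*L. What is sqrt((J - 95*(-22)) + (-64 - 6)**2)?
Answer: sqrt(252366)/6 ≈ 83.727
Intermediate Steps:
J = 121/6 (J = -2*(40/(-4) + 2/((4*(-6)))) = -2*(40*(-1/4) + 2/(-24)) = -2*(-10 + 2*(-1/24)) = -2*(-10 - 1/12) = -2*(-121/12) = 121/6 ≈ 20.167)
sqrt((J - 95*(-22)) + (-64 - 6)**2) = sqrt((121/6 - 95*(-22)) + (-64 - 6)**2) = sqrt((121/6 + 2090) + (-70)**2) = sqrt(12661/6 + 4900) = sqrt(42061/6) = sqrt(252366)/6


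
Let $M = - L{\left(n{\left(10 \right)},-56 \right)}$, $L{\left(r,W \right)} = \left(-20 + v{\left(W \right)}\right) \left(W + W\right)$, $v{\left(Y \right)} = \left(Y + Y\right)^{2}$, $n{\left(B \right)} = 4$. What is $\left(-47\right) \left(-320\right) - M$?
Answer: $-1387648$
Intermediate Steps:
$v{\left(Y \right)} = 4 Y^{2}$ ($v{\left(Y \right)} = \left(2 Y\right)^{2} = 4 Y^{2}$)
$L{\left(r,W \right)} = 2 W \left(-20 + 4 W^{2}\right)$ ($L{\left(r,W \right)} = \left(-20 + 4 W^{2}\right) \left(W + W\right) = \left(-20 + 4 W^{2}\right) 2 W = 2 W \left(-20 + 4 W^{2}\right)$)
$M = 1402688$ ($M = - 8 \left(-56\right) \left(-5 + \left(-56\right)^{2}\right) = - 8 \left(-56\right) \left(-5 + 3136\right) = - 8 \left(-56\right) 3131 = \left(-1\right) \left(-1402688\right) = 1402688$)
$\left(-47\right) \left(-320\right) - M = \left(-47\right) \left(-320\right) - 1402688 = 15040 - 1402688 = -1387648$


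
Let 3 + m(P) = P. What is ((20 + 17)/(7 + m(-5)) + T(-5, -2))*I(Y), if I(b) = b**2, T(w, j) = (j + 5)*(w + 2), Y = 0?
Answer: 0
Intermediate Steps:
m(P) = -3 + P
T(w, j) = (2 + w)*(5 + j) (T(w, j) = (5 + j)*(2 + w) = (2 + w)*(5 + j))
((20 + 17)/(7 + m(-5)) + T(-5, -2))*I(Y) = ((20 + 17)/(7 + (-3 - 5)) + (10 + 2*(-2) + 5*(-5) - 2*(-5)))*0**2 = (37/(7 - 8) + (10 - 4 - 25 + 10))*0 = (37/(-1) - 9)*0 = (37*(-1) - 9)*0 = (-37 - 9)*0 = -46*0 = 0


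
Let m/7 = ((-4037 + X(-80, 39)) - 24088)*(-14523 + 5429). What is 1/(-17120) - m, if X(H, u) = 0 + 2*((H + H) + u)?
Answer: -30915064640321/17120 ≈ -1.8058e+9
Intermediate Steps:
X(H, u) = 2*u + 4*H (X(H, u) = 0 + 2*(2*H + u) = 0 + 2*(u + 2*H) = 0 + (2*u + 4*H) = 2*u + 4*H)
m = 1805786486 (m = 7*(((-4037 + (2*39 + 4*(-80))) - 24088)*(-14523 + 5429)) = 7*(((-4037 + (78 - 320)) - 24088)*(-9094)) = 7*(((-4037 - 242) - 24088)*(-9094)) = 7*((-4279 - 24088)*(-9094)) = 7*(-28367*(-9094)) = 7*257969498 = 1805786486)
1/(-17120) - m = 1/(-17120) - 1*1805786486 = -1/17120 - 1805786486 = -30915064640321/17120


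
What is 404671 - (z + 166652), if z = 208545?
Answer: 29474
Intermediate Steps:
404671 - (z + 166652) = 404671 - (208545 + 166652) = 404671 - 1*375197 = 404671 - 375197 = 29474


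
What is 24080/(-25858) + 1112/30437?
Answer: -50297776/56217139 ≈ -0.89471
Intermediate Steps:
24080/(-25858) + 1112/30437 = 24080*(-1/25858) + 1112*(1/30437) = -1720/1847 + 1112/30437 = -50297776/56217139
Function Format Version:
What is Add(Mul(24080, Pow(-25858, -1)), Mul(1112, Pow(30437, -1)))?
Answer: Rational(-50297776, 56217139) ≈ -0.89471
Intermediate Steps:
Add(Mul(24080, Pow(-25858, -1)), Mul(1112, Pow(30437, -1))) = Add(Mul(24080, Rational(-1, 25858)), Mul(1112, Rational(1, 30437))) = Add(Rational(-1720, 1847), Rational(1112, 30437)) = Rational(-50297776, 56217139)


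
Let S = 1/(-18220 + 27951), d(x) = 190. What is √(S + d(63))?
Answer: √17991558321/9731 ≈ 13.784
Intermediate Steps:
S = 1/9731 ≈ 0.00010276
√(S + d(63)) = √(1/9731 + 190) = √(1848891/9731) = √17991558321/9731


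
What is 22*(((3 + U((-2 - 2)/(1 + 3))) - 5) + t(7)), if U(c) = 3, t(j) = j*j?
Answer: 1100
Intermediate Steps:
t(j) = j²
22*(((3 + U((-2 - 2)/(1 + 3))) - 5) + t(7)) = 22*(((3 + 3) - 5) + 7²) = 22*((6 - 5) + 49) = 22*(1 + 49) = 22*50 = 1100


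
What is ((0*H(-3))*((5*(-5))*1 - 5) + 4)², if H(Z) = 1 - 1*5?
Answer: 16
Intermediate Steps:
H(Z) = -4 (H(Z) = 1 - 5 = -4)
((0*H(-3))*((5*(-5))*1 - 5) + 4)² = ((0*(-4))*((5*(-5))*1 - 5) + 4)² = (0*(-25*1 - 5) + 4)² = (0*(-25 - 5) + 4)² = (0*(-30) + 4)² = (0 + 4)² = 4² = 16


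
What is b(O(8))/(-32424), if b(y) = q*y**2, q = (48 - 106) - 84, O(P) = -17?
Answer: 20519/16212 ≈ 1.2657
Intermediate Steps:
q = -142 (q = -58 - 84 = -142)
b(y) = -142*y**2
b(O(8))/(-32424) = -142*(-17)**2/(-32424) = -142*289*(-1/32424) = -41038*(-1/32424) = 20519/16212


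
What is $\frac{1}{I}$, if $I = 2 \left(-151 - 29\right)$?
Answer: $- \frac{1}{360} \approx -0.0027778$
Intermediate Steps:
$I = -360$ ($I = 2 \left(-180\right) = -360$)
$\frac{1}{I} = \frac{1}{-360} = - \frac{1}{360}$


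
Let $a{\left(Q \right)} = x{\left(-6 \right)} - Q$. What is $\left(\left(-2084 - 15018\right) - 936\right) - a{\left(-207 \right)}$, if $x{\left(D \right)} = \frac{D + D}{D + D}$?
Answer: $-18246$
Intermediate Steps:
$x{\left(D \right)} = 1$ ($x{\left(D \right)} = \frac{2 D}{2 D} = 2 D \frac{1}{2 D} = 1$)
$a{\left(Q \right)} = 1 - Q$
$\left(\left(-2084 - 15018\right) - 936\right) - a{\left(-207 \right)} = \left(\left(-2084 - 15018\right) - 936\right) - \left(1 - -207\right) = \left(-17102 - 936\right) - \left(1 + 207\right) = -18038 - 208 = -18246$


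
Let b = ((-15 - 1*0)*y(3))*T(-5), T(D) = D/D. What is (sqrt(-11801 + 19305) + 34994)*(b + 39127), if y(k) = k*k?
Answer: 1364486048 + 155968*sqrt(469) ≈ 1.3679e+9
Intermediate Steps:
T(D) = 1
y(k) = k**2
b = -135 (b = ((-15 - 1*0)*3**2)*1 = ((-15 + 0)*9)*1 = -15*9*1 = -135*1 = -135)
(sqrt(-11801 + 19305) + 34994)*(b + 39127) = (sqrt(-11801 + 19305) + 34994)*(-135 + 39127) = (sqrt(7504) + 34994)*38992 = (4*sqrt(469) + 34994)*38992 = (34994 + 4*sqrt(469))*38992 = 1364486048 + 155968*sqrt(469)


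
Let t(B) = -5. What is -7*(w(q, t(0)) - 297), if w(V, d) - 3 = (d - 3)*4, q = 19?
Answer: 2282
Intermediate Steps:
w(V, d) = -9 + 4*d (w(V, d) = 3 + (d - 3)*4 = 3 + (-3 + d)*4 = 3 + (-12 + 4*d) = -9 + 4*d)
-7*(w(q, t(0)) - 297) = -7*((-9 + 4*(-5)) - 297) = -7*((-9 - 20) - 297) = -7*(-29 - 297) = -7*(-326) = 2282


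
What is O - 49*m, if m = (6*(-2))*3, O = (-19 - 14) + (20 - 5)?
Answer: 1746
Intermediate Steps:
O = -18 (O = -33 + 15 = -18)
m = -36 (m = -12*3 = -36)
O - 49*m = -18 - 49*(-36) = -18 + 1764 = 1746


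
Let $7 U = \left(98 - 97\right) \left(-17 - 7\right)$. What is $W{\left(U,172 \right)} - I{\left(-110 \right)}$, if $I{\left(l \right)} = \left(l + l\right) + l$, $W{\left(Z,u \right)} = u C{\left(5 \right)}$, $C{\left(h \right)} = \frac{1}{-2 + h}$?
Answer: $\frac{1162}{3} \approx 387.33$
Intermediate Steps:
$U = - \frac{24}{7}$ ($U = \frac{\left(98 - 97\right) \left(-17 - 7\right)}{7} = \frac{1 \left(-24\right)}{7} = \frac{1}{7} \left(-24\right) = - \frac{24}{7} \approx -3.4286$)
$W{\left(Z,u \right)} = \frac{u}{3}$ ($W{\left(Z,u \right)} = \frac{u}{-2 + 5} = \frac{u}{3}$)
$I{\left(l \right)} = 3 l$ ($I{\left(l \right)} = 2 l + l = 3 l$)
$W{\left(U,172 \right)} - I{\left(-110 \right)} = \frac{1}{3} \cdot 172 - 3 \left(-110\right) = \frac{172}{3} - -330 = \frac{172}{3} + 330 = \frac{1162}{3}$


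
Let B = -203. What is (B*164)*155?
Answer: -5160260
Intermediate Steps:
(B*164)*155 = -203*164*155 = -33292*155 = -5160260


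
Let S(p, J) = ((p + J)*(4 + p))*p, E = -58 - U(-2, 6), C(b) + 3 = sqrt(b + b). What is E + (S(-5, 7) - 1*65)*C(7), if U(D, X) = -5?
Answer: 112 - 55*sqrt(14) ≈ -93.791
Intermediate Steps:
C(b) = -3 + sqrt(2)*sqrt(b) (C(b) = -3 + sqrt(b + b) = -3 + sqrt(2*b) = -3 + sqrt(2)*sqrt(b))
E = -53 (E = -58 - 1*(-5) = -58 + 5 = -53)
S(p, J) = p*(4 + p)*(J + p) (S(p, J) = ((J + p)*(4 + p))*p = ((4 + p)*(J + p))*p = p*(4 + p)*(J + p))
E + (S(-5, 7) - 1*65)*C(7) = -53 + (-5*((-5)**2 + 4*7 + 4*(-5) + 7*(-5)) - 1*65)*(-3 + sqrt(2)*sqrt(7)) = -53 + (-5*(25 + 28 - 20 - 35) - 65)*(-3 + sqrt(14)) = -53 + (-5*(-2) - 65)*(-3 + sqrt(14)) = -53 + (10 - 65)*(-3 + sqrt(14)) = -53 - 55*(-3 + sqrt(14)) = -53 + (165 - 55*sqrt(14)) = 112 - 55*sqrt(14)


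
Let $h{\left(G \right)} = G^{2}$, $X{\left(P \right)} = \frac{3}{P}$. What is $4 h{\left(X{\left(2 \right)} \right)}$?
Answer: $9$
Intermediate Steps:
$4 h{\left(X{\left(2 \right)} \right)} = 4 \left(\frac{3}{2}\right)^{2} = 4 \cdot \frac{9}{4} = 9$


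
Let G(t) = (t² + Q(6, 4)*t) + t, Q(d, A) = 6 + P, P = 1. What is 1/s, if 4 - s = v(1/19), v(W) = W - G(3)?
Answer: 19/702 ≈ 0.027066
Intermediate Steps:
Q(d, A) = 7 (Q(d, A) = 6 + 1 = 7)
G(t) = t² + 8*t (G(t) = (t² + 7*t) + t = t² + 8*t)
v(W) = -33 + W (v(W) = W - 3*(8 + 3) = W - 3*11 = W - 1*33 = W - 33 = -33 + W)
s = 702/19 (s = 4 - (-33 + 1/19) = 4 - 1*(-626/19) = 4 + 626/19 = 702/19 ≈ 36.947)
1/s = 1/(702/19) = 19/702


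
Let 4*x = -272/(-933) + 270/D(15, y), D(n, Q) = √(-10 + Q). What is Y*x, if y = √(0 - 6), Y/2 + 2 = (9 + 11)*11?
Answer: 29648/933 + 29430/√(-10 + I*√6) ≈ 1130.8 - 9105.9*I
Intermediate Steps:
Y = 436 (Y = -4 + 2*((9 + 11)*11) = -4 + 2*(20*11) = -4 + 2*220 = -4 + 440 = 436)
y = I*√6 (y = √(-6) = I*√6 ≈ 2.4495*I)
x = 68/933 + 135/(2*√(-10 + I*√6)) (x = (-272/(-933) + 270/(√(-10 + I*√6)))/4 = (-272*(-1/933) + 270/√(-10 + I*√6))/4 = (272/933 + 270/√(-10 + I*√6))/4 = 68/933 + 135/(2*√(-10 + I*√6)) ≈ 2.5935 - 20.885*I)
Y*x = 436*(68/933 + 135/(2*√(-10 + I*√6))) = 29648/933 + 29430/√(-10 + I*√6)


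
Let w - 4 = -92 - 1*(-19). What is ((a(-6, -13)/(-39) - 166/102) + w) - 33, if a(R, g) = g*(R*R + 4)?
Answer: -1535/17 ≈ -90.294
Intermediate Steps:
w = -69 (w = 4 + (-92 - 1*(-19)) = 4 + (-92 + 19) = 4 - 73 = -69)
a(R, g) = g*(4 + R**2) (a(R, g) = g*(R**2 + 4) = g*(4 + R**2))
((a(-6, -13)/(-39) - 166/102) + w) - 33 = ((-13*(4 + (-6)**2)/(-39) - 166/102) - 69) - 33 = ((-13*(4 + 36)*(-1/39) - 166*1/102) - 69) - 33 = ((-13*40*(-1/39) - 83/51) - 69) - 33 = ((-520*(-1/39) - 83/51) - 69) - 33 = ((40/3 - 83/51) - 69) - 33 = (199/17 - 69) - 33 = -974/17 - 33 = -1535/17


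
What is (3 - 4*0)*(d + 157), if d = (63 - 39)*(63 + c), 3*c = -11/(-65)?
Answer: 325719/65 ≈ 5011.1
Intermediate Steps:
c = 11/195 (c = (-11/(-65))/3 = (-11*(-1/65))/3 = (⅓)*(11/65) = 11/195 ≈ 0.056410)
d = 98368/65 (d = (63 - 39)*(63 + 11/195) = 24*(12296/195) = 98368/65 ≈ 1513.4)
(3 - 4*0)*(d + 157) = (3 - 4*0)*(98368/65 + 157) = (3 + 0)*(108573/65) = 3*(108573/65) = 325719/65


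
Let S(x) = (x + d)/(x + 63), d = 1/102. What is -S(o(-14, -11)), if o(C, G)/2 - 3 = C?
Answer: 2243/4182 ≈ 0.53635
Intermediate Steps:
o(C, G) = 6 + 2*C
d = 1/102 ≈ 0.0098039
S(x) = (1/102 + x)/(63 + x) (S(x) = (x + 1/102)/(x + 63) = (1/102 + x)/(63 + x))
-S(o(-14, -11)) = -(1/102 + (6 + 2*(-14)))/(63 + (6 + 2*(-14))) = -(1/102 + (6 - 28))/(63 + (6 - 28)) = -(1/102 - 22)/(63 - 22) = -(-2243)/(41*102) = -1*(-2243/4182) = 2243/4182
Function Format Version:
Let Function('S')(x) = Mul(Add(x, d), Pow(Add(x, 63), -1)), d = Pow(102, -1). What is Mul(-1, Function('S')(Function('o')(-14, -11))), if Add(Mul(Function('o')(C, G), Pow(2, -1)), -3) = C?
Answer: Rational(2243, 4182) ≈ 0.53635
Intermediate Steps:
Function('o')(C, G) = Add(6, Mul(2, C))
d = Rational(1, 102) ≈ 0.0098039
Function('S')(x) = Mul(Pow(Add(63, x), -1), Add(Rational(1, 102), x)) (Function('S')(x) = Mul(Add(x, Rational(1, 102)), Pow(Add(x, 63), -1)) = Mul(Add(Rational(1, 102), x), Pow(Add(63, x), -1)) = Mul(Pow(Add(63, x), -1), Add(Rational(1, 102), x)))
Mul(-1, Function('S')(Function('o')(-14, -11))) = Mul(-1, Mul(Pow(Add(63, Add(6, Mul(2, -14))), -1), Add(Rational(1, 102), Add(6, Mul(2, -14))))) = Mul(-1, Mul(Pow(Add(63, Add(6, -28)), -1), Add(Rational(1, 102), Add(6, -28)))) = Mul(-1, Mul(Pow(Add(63, -22), -1), Add(Rational(1, 102), -22))) = Mul(-1, Mul(Pow(41, -1), Rational(-2243, 102))) = Mul(-1, Mul(Rational(1, 41), Rational(-2243, 102))) = Mul(-1, Rational(-2243, 4182)) = Rational(2243, 4182)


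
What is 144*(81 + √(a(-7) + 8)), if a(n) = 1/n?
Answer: 11664 + 144*√385/7 ≈ 12068.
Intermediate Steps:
a(n) = 1/n
144*(81 + √(a(-7) + 8)) = 144*(81 + √(1/(-7) + 8)) = 144*(81 + √(-⅐ + 8)) = 144*(81 + √(55/7)) = 144*(81 + √385/7) = 11664 + 144*√385/7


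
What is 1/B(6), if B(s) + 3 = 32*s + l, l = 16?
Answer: 1/205 ≈ 0.0048781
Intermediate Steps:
B(s) = 13 + 32*s (B(s) = -3 + (32*s + 16) = -3 + (16 + 32*s) = 13 + 32*s)
1/B(6) = 1/(13 + 32*6) = 1/(13 + 192) = 1/205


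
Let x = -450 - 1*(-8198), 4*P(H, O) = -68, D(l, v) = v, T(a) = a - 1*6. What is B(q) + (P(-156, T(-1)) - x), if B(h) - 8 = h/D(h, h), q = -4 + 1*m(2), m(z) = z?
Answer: -7756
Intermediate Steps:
T(a) = -6 + a (T(a) = a - 6 = -6 + a)
P(H, O) = -17 (P(H, O) = (¼)*(-68) = -17)
x = 7748 (x = -450 + 8198 = 7748)
q = -2 (q = -4 + 1*2 = -4 + 2 = -2)
B(h) = 9 (B(h) = 8 + h/h = 8 + 1 = 9)
B(q) + (P(-156, T(-1)) - x) = 9 + (-17 - 1*7748) = 9 + (-17 - 7748) = 9 - 7765 = -7756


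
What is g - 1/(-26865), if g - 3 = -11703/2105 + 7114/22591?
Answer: -573533190263/255507937515 ≈ -2.2447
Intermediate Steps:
g = -106745338/47554055 (g = 3 + (-11703/2105 + 7114/22591) = 3 - 249407503/47554055 = -106745338/47554055 ≈ -2.2447)
g - 1/(-26865) = -106745338/47554055 - 1/(-26865) = -106745338/47554055 - 1*(-1/26865) = -106745338/47554055 + 1/26865 = -573533190263/255507937515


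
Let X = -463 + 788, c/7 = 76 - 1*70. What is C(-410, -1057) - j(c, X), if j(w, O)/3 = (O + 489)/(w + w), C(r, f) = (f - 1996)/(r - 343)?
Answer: -263729/10542 ≈ -25.017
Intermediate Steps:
c = 42 (c = 7*(76 - 1*70) = 7*(76 - 70) = 7*6 = 42)
C(r, f) = (-1996 + f)/(-343 + r)
X = 325
j(w, O) = 3*(489 + O)/(2*w) (j(w, O) = 3*((O + 489)/(w + w)) = 3*((489 + O)/((2*w))) = 3*((489 + O)*(1/(2*w))) = 3*((489 + O)/(2*w)) = 3*(489 + O)/(2*w))
C(-410, -1057) - j(c, X) = (-1996 - 1057)/(-343 - 410) - 3*(489 + 325)/(2*42) = -3053/(-753) - 3*814/(2*42) = -1/753*(-3053) - 1*407/14 = 3053/753 - 407/14 = -263729/10542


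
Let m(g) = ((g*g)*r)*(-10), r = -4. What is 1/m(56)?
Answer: 1/125440 ≈ 7.9719e-6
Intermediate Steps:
m(g) = 40*g² (m(g) = ((g*g)*(-4))*(-10) = (g²*(-4))*(-10) = -4*g²*(-10) = 40*g²)
1/m(56) = 1/(40*56²) = 1/(40*3136) = 1/125440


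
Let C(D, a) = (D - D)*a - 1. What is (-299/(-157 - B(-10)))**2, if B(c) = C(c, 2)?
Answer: 529/144 ≈ 3.6736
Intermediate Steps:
C(D, a) = -1 (C(D, a) = 0*a - 1 = 0 - 1 = -1)
B(c) = -1
(-299/(-157 - B(-10)))**2 = (-299/(-157 - 1*(-1)))**2 = (-299/(-157 + 1))**2 = (-299/(-156))**2 = (-299*(-1/156))**2 = (23/12)**2 = 529/144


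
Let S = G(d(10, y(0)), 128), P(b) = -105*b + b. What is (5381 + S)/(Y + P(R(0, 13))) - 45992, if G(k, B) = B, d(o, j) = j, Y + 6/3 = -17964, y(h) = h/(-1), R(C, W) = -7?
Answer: -792815605/17238 ≈ -45992.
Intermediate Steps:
P(b) = -104*b
y(h) = -h (y(h) = h*(-1) = -h)
Y = -17966 (Y = -2 - 17964 = -17966)
S = 128
(5381 + S)/(Y + P(R(0, 13))) - 45992 = (5381 + 128)/(-17966 - 104*(-7)) - 45992 = 5509/(-17966 + 728) - 45992 = 5509/(-17238) - 45992 = 5509*(-1/17238) - 45992 = -5509/17238 - 45992 = -792815605/17238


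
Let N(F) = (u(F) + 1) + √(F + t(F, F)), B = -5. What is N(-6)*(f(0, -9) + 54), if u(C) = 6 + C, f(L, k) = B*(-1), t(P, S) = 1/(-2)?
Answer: 59 + 59*I*√26/2 ≈ 59.0 + 150.42*I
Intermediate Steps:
t(P, S) = -½
f(L, k) = 5 (f(L, k) = -5*(-1) = 5)
N(F) = 7 + F + √(-½ + F) (N(F) = ((6 + F) + 1) + √(F - ½) = (7 + F) + √(-½ + F) = 7 + F + √(-½ + F))
N(-6)*(f(0, -9) + 54) = (7 - 6 + √(-2 + 4*(-6))/2)*(5 + 54) = (7 - 6 + √(-2 - 24)/2)*59 = (7 - 6 + √(-26)/2)*59 = (7 - 6 + (I*√26)/2)*59 = (7 - 6 + I*√26/2)*59 = (1 + I*√26/2)*59 = 59 + 59*I*√26/2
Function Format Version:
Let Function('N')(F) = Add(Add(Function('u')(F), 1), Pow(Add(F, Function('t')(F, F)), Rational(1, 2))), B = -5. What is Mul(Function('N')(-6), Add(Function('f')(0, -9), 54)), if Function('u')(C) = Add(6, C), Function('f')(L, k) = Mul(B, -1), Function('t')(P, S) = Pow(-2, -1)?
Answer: Add(59, Mul(Rational(59, 2), I, Pow(26, Rational(1, 2)))) ≈ Add(59.000, Mul(150.42, I))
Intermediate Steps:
Function('t')(P, S) = Rational(-1, 2)
Function('f')(L, k) = 5 (Function('f')(L, k) = Mul(-5, -1) = 5)
Function('N')(F) = Add(7, F, Pow(Add(Rational(-1, 2), F), Rational(1, 2))) (Function('N')(F) = Add(Add(Add(6, F), 1), Pow(Add(F, Rational(-1, 2)), Rational(1, 2))) = Add(Add(7, F), Pow(Add(Rational(-1, 2), F), Rational(1, 2))) = Add(7, F, Pow(Add(Rational(-1, 2), F), Rational(1, 2))))
Mul(Function('N')(-6), Add(Function('f')(0, -9), 54)) = Mul(Add(7, -6, Mul(Rational(1, 2), Pow(Add(-2, Mul(4, -6)), Rational(1, 2)))), Add(5, 54)) = Mul(Add(7, -6, Mul(Rational(1, 2), Pow(Add(-2, -24), Rational(1, 2)))), 59) = Mul(Add(7, -6, Mul(Rational(1, 2), Pow(-26, Rational(1, 2)))), 59) = Mul(Add(7, -6, Mul(Rational(1, 2), Mul(I, Pow(26, Rational(1, 2))))), 59) = Mul(Add(7, -6, Mul(Rational(1, 2), I, Pow(26, Rational(1, 2)))), 59) = Mul(Add(1, Mul(Rational(1, 2), I, Pow(26, Rational(1, 2)))), 59) = Add(59, Mul(Rational(59, 2), I, Pow(26, Rational(1, 2))))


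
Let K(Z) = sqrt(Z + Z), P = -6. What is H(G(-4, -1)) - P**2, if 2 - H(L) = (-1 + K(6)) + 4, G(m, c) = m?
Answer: -37 - 2*sqrt(3) ≈ -40.464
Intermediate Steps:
K(Z) = sqrt(2)*sqrt(Z) (K(Z) = sqrt(2*Z) = sqrt(2)*sqrt(Z))
H(L) = -1 - 2*sqrt(3) (H(L) = 2 - ((-1 + sqrt(2)*sqrt(6)) + 4) = 2 - ((-1 + 2*sqrt(3)) + 4) = 2 - (3 + 2*sqrt(3)) = 2 + (-3 - 2*sqrt(3)) = -1 - 2*sqrt(3))
H(G(-4, -1)) - P**2 = (-1 - 2*sqrt(3)) - 1*(-6)**2 = (-1 - 2*sqrt(3)) - 1*36 = (-1 - 2*sqrt(3)) - 36 = -37 - 2*sqrt(3)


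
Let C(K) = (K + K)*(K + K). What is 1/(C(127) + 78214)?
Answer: 1/142730 ≈ 7.0062e-6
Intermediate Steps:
C(K) = 4*K² (C(K) = (2*K)*(2*K) = 4*K²)
1/(C(127) + 78214) = 1/(4*127² + 78214) = 1/(4*16129 + 78214) = 1/(64516 + 78214) = 1/142730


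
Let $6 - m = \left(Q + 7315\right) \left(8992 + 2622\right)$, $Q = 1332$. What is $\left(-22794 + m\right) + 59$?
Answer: $-100448987$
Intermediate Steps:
$m = -100426252$ ($m = 6 - \left(1332 + 7315\right) \left(8992 + 2622\right) = 6 - 8647 \cdot 11614 = 6 - 100426258 = -100426252$)
$\left(-22794 + m\right) + 59 = \left(-22794 - 100426252\right) + 59 = -100449046 + 59 = -100448987$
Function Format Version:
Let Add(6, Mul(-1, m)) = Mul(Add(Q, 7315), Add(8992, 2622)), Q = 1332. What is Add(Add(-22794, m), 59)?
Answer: -100448987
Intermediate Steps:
m = -100426252 (m = Add(6, Mul(-1, Mul(Add(1332, 7315), Add(8992, 2622)))) = Add(6, Mul(-1, Mul(8647, 11614))) = Add(6, Mul(-1, 100426258)) = Add(6, -100426258) = -100426252)
Add(Add(-22794, m), 59) = Add(Add(-22794, -100426252), 59) = Add(-100449046, 59) = -100448987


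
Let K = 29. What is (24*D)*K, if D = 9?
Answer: 6264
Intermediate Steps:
(24*D)*K = (24*9)*29 = 216*29 = 6264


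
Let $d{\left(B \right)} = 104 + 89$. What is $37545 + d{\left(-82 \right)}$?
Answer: $37738$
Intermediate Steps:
$d{\left(B \right)} = 193$
$37545 + d{\left(-82 \right)} = 37545 + 193 = 37738$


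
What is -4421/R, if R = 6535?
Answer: -4421/6535 ≈ -0.67651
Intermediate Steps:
-4421/R = -4421/6535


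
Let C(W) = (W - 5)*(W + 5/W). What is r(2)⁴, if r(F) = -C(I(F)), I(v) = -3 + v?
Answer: 1679616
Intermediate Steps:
C(W) = (-5 + W)*(W + 5/W)
r(F) = -20 - (-3 + F)² + 5*F + 25/(-3 + F) (r(F) = -(5 + (-3 + F)² - 25/(-3 + F) - 5*(-3 + F)) = -(5 + (-3 + F)² - 25/(-3 + F) + (15 - 5*F)) = -(20 + (-3 + F)² - 25/(-3 + F) - 5*F) = -20 - (-3 + F)² + 5*F + 25/(-3 + F))
r(2)⁴ = ((112 - 1*2³ - 62*2 + 14*2²)/(-3 + 2))⁴ = ((112 - 1*8 - 124 + 14*4)/(-1))⁴ = (-(112 - 8 - 124 + 56))⁴ = (-1*36)⁴ = (-36)⁴ = 1679616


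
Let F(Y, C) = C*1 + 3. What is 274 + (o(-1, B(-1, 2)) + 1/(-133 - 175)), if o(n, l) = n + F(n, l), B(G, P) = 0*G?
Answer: 85007/308 ≈ 276.00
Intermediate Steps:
B(G, P) = 0
F(Y, C) = 3 + C (F(Y, C) = C + 3 = 3 + C)
o(n, l) = 3 + l + n (o(n, l) = n + (3 + l) = 3 + l + n)
274 + (o(-1, B(-1, 2)) + 1/(-133 - 175)) = 274 + ((3 + 0 - 1) + 1/(-133 - 175)) = 274 + (2 + 1/(-308)) = 274 + (2 - 1/308) = 274 + 615/308 = 85007/308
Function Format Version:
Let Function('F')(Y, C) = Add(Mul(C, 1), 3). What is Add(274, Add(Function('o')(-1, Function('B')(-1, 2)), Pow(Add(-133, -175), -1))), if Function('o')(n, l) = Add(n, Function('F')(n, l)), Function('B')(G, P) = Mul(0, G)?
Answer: Rational(85007, 308) ≈ 276.00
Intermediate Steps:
Function('B')(G, P) = 0
Function('F')(Y, C) = Add(3, C) (Function('F')(Y, C) = Add(C, 3) = Add(3, C))
Function('o')(n, l) = Add(3, l, n) (Function('o')(n, l) = Add(n, Add(3, l)) = Add(3, l, n))
Add(274, Add(Function('o')(-1, Function('B')(-1, 2)), Pow(Add(-133, -175), -1))) = Add(274, Add(Add(3, 0, -1), Pow(Add(-133, -175), -1))) = Add(274, Add(2, Pow(-308, -1))) = Add(274, Add(2, Rational(-1, 308))) = Add(274, Rational(615, 308)) = Rational(85007, 308)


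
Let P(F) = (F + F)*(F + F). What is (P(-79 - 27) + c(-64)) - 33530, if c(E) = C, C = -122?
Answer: 11292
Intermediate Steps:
c(E) = -122
P(F) = 4*F² (P(F) = (2*F)*(2*F) = 4*F²)
(P(-79 - 27) + c(-64)) - 33530 = (4*(-79 - 27)² - 122) - 33530 = (4*(-106)² - 122) - 33530 = (4*11236 - 122) - 33530 = (44944 - 122) - 33530 = 44822 - 33530 = 11292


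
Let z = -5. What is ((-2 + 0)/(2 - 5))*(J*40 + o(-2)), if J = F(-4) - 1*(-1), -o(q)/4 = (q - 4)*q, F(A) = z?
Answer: -416/3 ≈ -138.67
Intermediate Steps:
F(A) = -5
o(q) = -4*q*(-4 + q) (o(q) = -4*(q - 4)*q = -4*(-4 + q)*q = -4*q*(-4 + q))
J = -4 (J = -5 - 1*(-1) = -5 + 1 = -4)
((-2 + 0)/(2 - 5))*(J*40 + o(-2)) = ((-2 + 0)/(2 - 5))*(-4*40 + 4*(-2)*(4 - 1*(-2))) = (-2/(-3))*(-160 + 4*(-2)*(4 + 2)) = (-2*(-⅓))*(-160 + 4*(-2)*6) = 2*(-160 - 48)/3 = (⅔)*(-208) = -416/3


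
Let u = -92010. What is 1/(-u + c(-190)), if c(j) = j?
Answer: 1/91820 ≈ 1.0891e-5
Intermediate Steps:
1/(-u + c(-190)) = 1/(-1*(-92010) - 190) = 1/(92010 - 190) = 1/91820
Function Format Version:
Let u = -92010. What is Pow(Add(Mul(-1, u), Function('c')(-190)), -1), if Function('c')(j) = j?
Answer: Rational(1, 91820) ≈ 1.0891e-5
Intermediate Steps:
Pow(Add(Mul(-1, u), Function('c')(-190)), -1) = Pow(Add(Mul(-1, -92010), -190), -1) = Pow(Add(92010, -190), -1) = Pow(91820, -1) = Rational(1, 91820)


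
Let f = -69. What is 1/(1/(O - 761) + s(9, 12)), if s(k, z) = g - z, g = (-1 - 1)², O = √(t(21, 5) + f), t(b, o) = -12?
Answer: -4634377/37081105 + 9*I/37081105 ≈ -0.12498 + 2.4271e-7*I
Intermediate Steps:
O = 9*I (O = √(-12 - 69) = √(-81) = 9*I ≈ 9.0*I)
g = 4 (g = (-2)² = 4)
s(k, z) = 4 - z
1/(1/(O - 761) + s(9, 12)) = 1/(1/(9*I - 761) + (4 - 1*12)) = 1/(1/(-761 + 9*I) + (4 - 12)) = 1/((-761 - 9*I)/579202 - 8) = 1/(-8 + (-761 - 9*I)/579202)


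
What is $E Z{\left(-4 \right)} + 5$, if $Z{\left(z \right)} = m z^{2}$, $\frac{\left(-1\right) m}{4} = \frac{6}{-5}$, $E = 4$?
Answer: $\frac{1561}{5} \approx 312.2$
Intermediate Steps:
$m = \frac{24}{5}$ ($m = - 4 \frac{6}{-5} = - 4 \cdot 6 \left(- \frac{1}{5}\right) = \left(-4\right) \left(- \frac{6}{5}\right) = \frac{24}{5} \approx 4.8$)
$Z{\left(z \right)} = \frac{24 z^{2}}{5}$
$E Z{\left(-4 \right)} + 5 = 4 \frac{24 \left(-4\right)^{2}}{5} + 5 = 4 \cdot \frac{24}{5} \cdot 16 + 5 = 4 \cdot \frac{384}{5} + 5 = \frac{1536}{5} + 5 = \frac{1561}{5}$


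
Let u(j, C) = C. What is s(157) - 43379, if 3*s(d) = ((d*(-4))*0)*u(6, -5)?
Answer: -43379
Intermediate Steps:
s(d) = 0 (s(d) = (((d*(-4))*0)*(-5))/3 = ((-4*d*0)*(-5))/3 = (0*(-5))/3 = (1/3)*0 = 0)
s(157) - 43379 = 0 - 43379 = -43379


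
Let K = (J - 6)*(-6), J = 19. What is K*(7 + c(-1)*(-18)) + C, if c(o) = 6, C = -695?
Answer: 7183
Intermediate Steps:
K = -78 (K = (19 - 6)*(-6) = 13*(-6) = -78)
K*(7 + c(-1)*(-18)) + C = -78*(7 + 6*(-18)) - 695 = -78*(7 - 108) - 695 = -78*(-101) - 695 = 7878 - 695 = 7183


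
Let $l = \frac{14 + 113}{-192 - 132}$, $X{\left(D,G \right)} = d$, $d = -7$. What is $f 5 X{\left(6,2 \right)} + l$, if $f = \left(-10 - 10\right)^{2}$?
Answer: $- \frac{4536127}{324} \approx -14000.0$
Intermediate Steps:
$X{\left(D,G \right)} = -7$
$f = 400$ ($f = \left(-20\right)^{2} = 400$)
$l = - \frac{127}{324}$ ($l = \frac{127}{-324} = 127 \left(- \frac{1}{324}\right) = - \frac{127}{324} \approx -0.39198$)
$f 5 X{\left(6,2 \right)} + l = 400 \cdot 5 \left(-7\right) - \frac{127}{324} = 400 \left(-35\right) - \frac{127}{324} = -14000 - \frac{127}{324} = - \frac{4536127}{324}$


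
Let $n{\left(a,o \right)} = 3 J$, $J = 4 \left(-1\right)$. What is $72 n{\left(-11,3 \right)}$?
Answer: $-864$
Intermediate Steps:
$J = -4$
$n{\left(a,o \right)} = -12$ ($n{\left(a,o \right)} = 3 \left(-4\right) = -12$)
$72 n{\left(-11,3 \right)} = 72 \left(-12\right) = -864$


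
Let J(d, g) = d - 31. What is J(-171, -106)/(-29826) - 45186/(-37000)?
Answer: 338797909/275890500 ≈ 1.2280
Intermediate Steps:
J(d, g) = -31 + d
J(-171, -106)/(-29826) - 45186/(-37000) = (-31 - 171)/(-29826) - 45186/(-37000) = -202*(-1/29826) - 45186*(-1/37000) = 101/14913 + 22593/18500 = 338797909/275890500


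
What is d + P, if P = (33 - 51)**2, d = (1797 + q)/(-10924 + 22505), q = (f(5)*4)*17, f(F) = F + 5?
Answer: 3754721/11581 ≈ 324.21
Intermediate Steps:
f(F) = 5 + F
q = 680 (q = ((5 + 5)*4)*17 = (10*4)*17 = 40*17 = 680)
d = 2477/11581 (d = (1797 + 680)/(-10924 + 22505) = 2477/11581 ≈ 0.21388)
P = 324 (P = (-18)**2 = 324)
d + P = 2477/11581 + 324 = 3754721/11581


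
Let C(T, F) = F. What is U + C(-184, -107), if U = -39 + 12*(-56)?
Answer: -818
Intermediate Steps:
U = -711 (U = -39 - 672 = -711)
U + C(-184, -107) = -711 - 107 = -818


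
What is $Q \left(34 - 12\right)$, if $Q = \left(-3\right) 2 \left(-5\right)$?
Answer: $660$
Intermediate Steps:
$Q = 30$ ($Q = \left(-6\right) \left(-5\right) = 30$)
$Q \left(34 - 12\right) = 30 \left(34 - 12\right) = 30 \cdot 22 = 660$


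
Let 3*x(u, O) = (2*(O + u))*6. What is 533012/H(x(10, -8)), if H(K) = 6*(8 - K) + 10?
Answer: 266506/5 ≈ 53301.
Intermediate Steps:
x(u, O) = 4*O + 4*u (x(u, O) = ((2*(O + u))*6)/3 = ((2*O + 2*u)*6)/3 = (12*O + 12*u)/3 = 4*O + 4*u)
H(K) = 58 - 6*K (H(K) = (48 - 6*K) + 10 = 58 - 6*K)
533012/H(x(10, -8)) = 533012/(58 - 6*(4*(-8) + 4*10)) = 533012/(58 - 6*(-32 + 40)) = 533012/(58 - 6*8) = 533012/(58 - 48) = 533012/10 = 533012*(⅒) = 266506/5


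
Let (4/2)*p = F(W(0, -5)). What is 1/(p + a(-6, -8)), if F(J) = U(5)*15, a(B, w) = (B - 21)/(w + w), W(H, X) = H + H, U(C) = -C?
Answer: -16/573 ≈ -0.027923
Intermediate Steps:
W(H, X) = 2*H
a(B, w) = (-21 + B)/(2*w) (a(B, w) = (-21 + B)/((2*w)) = (-21 + B)*(1/(2*w)) = (-21 + B)/(2*w))
F(J) = -75 (F(J) = -1*5*15 = -5*15 = -75)
p = -75/2 (p = (1/2)*(-75) = -75/2 ≈ -37.500)
1/(p + a(-6, -8)) = 1/(-75/2 + (1/2)*(-21 - 6)/(-8)) = 1/(-75/2 + (1/2)*(-1/8)*(-27)) = 1/(-75/2 + 27/16) = 1/(-573/16) = -16/573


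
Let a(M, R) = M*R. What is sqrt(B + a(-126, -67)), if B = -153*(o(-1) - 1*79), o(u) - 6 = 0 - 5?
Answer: 6*sqrt(566) ≈ 142.74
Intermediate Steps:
o(u) = 1 (o(u) = 6 + (0 - 5) = 6 - 5 = 1)
B = 11934 (B = -153*(1 - 1*79) = -153*(1 - 79) = -153*(-78) = 11934)
sqrt(B + a(-126, -67)) = sqrt(11934 - 126*(-67)) = sqrt(11934 + 8442) = sqrt(20376) = 6*sqrt(566)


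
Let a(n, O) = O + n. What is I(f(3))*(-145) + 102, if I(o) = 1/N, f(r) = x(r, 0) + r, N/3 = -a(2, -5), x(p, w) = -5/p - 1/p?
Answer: 773/9 ≈ 85.889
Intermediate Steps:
x(p, w) = -6/p
N = 9 (N = 3*(-(-5 + 2)) = 3*(-1*(-3)) = 3*3 = 9)
f(r) = r - 6/r (f(r) = -6/r + r = r - 6/r)
I(o) = ⅑ (I(o) = 1/9 = ⅑)
I(f(3))*(-145) + 102 = (⅑)*(-145) + 102 = -145/9 + 102 = 773/9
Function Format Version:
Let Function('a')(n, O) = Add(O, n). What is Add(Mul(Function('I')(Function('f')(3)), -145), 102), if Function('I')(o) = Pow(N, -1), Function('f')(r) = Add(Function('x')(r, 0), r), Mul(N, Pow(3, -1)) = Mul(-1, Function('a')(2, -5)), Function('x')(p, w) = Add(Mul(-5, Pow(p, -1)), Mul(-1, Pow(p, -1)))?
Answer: Rational(773, 9) ≈ 85.889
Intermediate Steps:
Function('x')(p, w) = Mul(-6, Pow(p, -1))
N = 9 (N = Mul(3, Mul(-1, Add(-5, 2))) = Mul(3, Mul(-1, -3)) = Mul(3, 3) = 9)
Function('f')(r) = Add(r, Mul(-6, Pow(r, -1))) (Function('f')(r) = Add(Mul(-6, Pow(r, -1)), r) = Add(r, Mul(-6, Pow(r, -1))))
Function('I')(o) = Rational(1, 9) (Function('I')(o) = Pow(9, -1) = Rational(1, 9))
Add(Mul(Function('I')(Function('f')(3)), -145), 102) = Add(Mul(Rational(1, 9), -145), 102) = Add(Rational(-145, 9), 102) = Rational(773, 9)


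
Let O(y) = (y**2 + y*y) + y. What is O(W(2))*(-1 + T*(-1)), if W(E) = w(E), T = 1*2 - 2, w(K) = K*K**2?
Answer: -136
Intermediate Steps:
w(K) = K**3
T = 0 (T = 2 - 2 = 0)
W(E) = E**3
O(y) = y + 2*y**2 (O(y) = (y**2 + y**2) + y = 2*y**2 + y = y + 2*y**2)
O(W(2))*(-1 + T*(-1)) = (2**3*(1 + 2*2**3))*(-1 + 0*(-1)) = (8*(1 + 2*8))*(-1 + 0) = (8*(1 + 16))*(-1) = (8*17)*(-1) = 136*(-1) = -136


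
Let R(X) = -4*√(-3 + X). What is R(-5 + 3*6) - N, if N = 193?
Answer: -193 - 4*√10 ≈ -205.65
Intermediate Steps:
R(-5 + 3*6) - N = -4*√(-3 + (-5 + 3*6)) - 1*193 = -4*√(-3 + (-5 + 18)) - 193 = -4*√(-3 + 13) - 193 = -4*√10 - 193 = -193 - 4*√10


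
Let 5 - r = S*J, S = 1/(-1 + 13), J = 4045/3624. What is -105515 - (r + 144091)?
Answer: -10855079123/43488 ≈ -2.4961e+5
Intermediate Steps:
J = 4045/3624 (J = 4045*(1/3624) = 4045/3624 ≈ 1.1162)
S = 1/12 ≈ 0.083333
r = 213395/43488 (r = 5 - 4045/(12*3624) = 5 - 1*4045/43488 = 5 - 4045/43488 = 213395/43488 ≈ 4.9070)
-105515 - (r + 144091) = -105515 - (213395/43488 + 144091) = -105515 - 1*6266442803/43488 = -105515 - 6266442803/43488 = -10855079123/43488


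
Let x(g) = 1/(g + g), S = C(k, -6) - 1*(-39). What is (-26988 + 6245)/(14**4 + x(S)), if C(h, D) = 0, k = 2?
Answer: -1617954/2996449 ≈ -0.53996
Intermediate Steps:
S = 39 (S = 0 - 1*(-39) = 0 + 39 = 39)
x(g) = 1/(2*g)
(-26988 + 6245)/(14**4 + x(S)) = (-26988 + 6245)/(14**4 + (1/2)/39) = -20743/(38416 + (1/2)*(1/39)) = -20743/(38416 + 1/78) = -20743/2996449/78 = -20743*78/2996449 = -1617954/2996449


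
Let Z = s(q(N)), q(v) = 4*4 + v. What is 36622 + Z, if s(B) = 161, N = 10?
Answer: 36783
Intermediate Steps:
q(v) = 16 + v
Z = 161
36622 + Z = 36622 + 161 = 36783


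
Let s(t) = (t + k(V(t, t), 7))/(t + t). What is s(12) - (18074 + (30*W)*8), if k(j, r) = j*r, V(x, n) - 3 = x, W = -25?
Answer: -96553/8 ≈ -12069.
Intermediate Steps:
V(x, n) = 3 + x
s(t) = (21 + 8*t)/(2*t) (s(t) = (t + (3 + t)*7)/(t + t) = (t + (21 + 7*t))/((2*t)) = (21 + 8*t)*(1/(2*t)) = (21 + 8*t)/(2*t))
s(12) - (18074 + (30*W)*8) = (4 + (21/2)/12) - (18074 + (30*(-25))*8) = (4 + (21/2)*(1/12)) - (18074 - 750*8) = (4 + 7/8) - (18074 - 6000) = 39/8 - 1*12074 = 39/8 - 12074 = -96553/8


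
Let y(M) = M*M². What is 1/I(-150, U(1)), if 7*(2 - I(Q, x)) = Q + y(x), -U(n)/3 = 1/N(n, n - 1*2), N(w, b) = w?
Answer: 7/191 ≈ 0.036649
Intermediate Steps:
U(n) = -3/n
y(M) = M³
I(Q, x) = 2 - Q/7 - x³/7 (I(Q, x) = 2 - (Q + x³)/7 = 2 + (-Q/7 - x³/7) = 2 - Q/7 - x³/7)
1/I(-150, U(1)) = 1/(2 - ⅐*(-150) - (-3/1)³/7) = 1/(2 + 150/7 - (-3*1)³/7) = 1/(2 + 150/7 - ⅐*(-3)³) = 1/(2 + 150/7 - ⅐*(-27)) = 1/(2 + 150/7 + 27/7) = 1/(191/7) = 7/191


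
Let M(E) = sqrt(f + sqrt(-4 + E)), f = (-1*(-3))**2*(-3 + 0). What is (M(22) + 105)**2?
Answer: (105 + I*sqrt(3)*sqrt(9 - sqrt(2)))**2 ≈ 11002.0 + 1001.8*I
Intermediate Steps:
f = -27 (f = 3**2*(-3) = 9*(-3) = -27)
M(E) = sqrt(-27 + sqrt(-4 + E))
(M(22) + 105)**2 = (sqrt(-27 + sqrt(-4 + 22)) + 105)**2 = (sqrt(-27 + sqrt(18)) + 105)**2 = (sqrt(-27 + 3*sqrt(2)) + 105)**2 = (105 + sqrt(-27 + 3*sqrt(2)))**2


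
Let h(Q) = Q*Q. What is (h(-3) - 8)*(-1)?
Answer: -1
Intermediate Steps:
h(Q) = Q²
(h(-3) - 8)*(-1) = ((-3)² - 8)*(-1) = (9 - 8)*(-1) = 1*(-1) = -1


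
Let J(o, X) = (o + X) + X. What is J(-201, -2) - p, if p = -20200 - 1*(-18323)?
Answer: 1672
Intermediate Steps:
J(o, X) = o + 2*X (J(o, X) = (X + o) + X = o + 2*X)
p = -1877 (p = -20200 + 18323 = -1877)
J(-201, -2) - p = (-201 + 2*(-2)) - 1*(-1877) = (-201 - 4) + 1877 = -205 + 1877 = 1672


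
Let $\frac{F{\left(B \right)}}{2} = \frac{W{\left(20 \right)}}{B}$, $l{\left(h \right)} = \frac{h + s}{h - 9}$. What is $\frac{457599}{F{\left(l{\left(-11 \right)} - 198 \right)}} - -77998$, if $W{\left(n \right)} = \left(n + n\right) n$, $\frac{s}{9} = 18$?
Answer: $\frac{614746511}{32000} \approx 19211.0$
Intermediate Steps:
$s = 162$ ($s = 9 \cdot 18 = 162$)
$l{\left(h \right)} = \frac{162 + h}{-9 + h}$ ($l{\left(h \right)} = \frac{h + 162}{h - 9} = \frac{162 + h}{-9 + h}$)
$W{\left(n \right)} = 2 n^{2}$ ($W{\left(n \right)} = 2 n n = 2 n^{2}$)
$F{\left(B \right)} = \frac{1600}{B}$ ($F{\left(B \right)} = 2 \frac{2 \cdot 20^{2}}{B} = 2 \frac{2 \cdot 400}{B} = 2 \frac{800}{B} = \frac{1600}{B}$)
$\frac{457599}{F{\left(l{\left(-11 \right)} - 198 \right)}} - -77998 = \frac{457599}{1600 \frac{1}{\frac{162 - 11}{-9 - 11} - 198}} - -77998 = \frac{457599}{1600 \frac{1}{\frac{1}{-20} \cdot 151 - 198}} + 77998 = \frac{457599}{1600 \frac{1}{\left(- \frac{1}{20}\right) 151 - 198}} + 77998 = \frac{457599}{1600 \frac{1}{- \frac{151}{20} - 198}} + 77998 = \frac{457599}{1600 \frac{1}{- \frac{4111}{20}}} + 77998 = \frac{457599}{1600 \left(- \frac{20}{4111}\right)} + 77998 = \frac{457599}{- \frac{32000}{4111}} + 77998 = 457599 \left(- \frac{4111}{32000}\right) + 77998 = - \frac{1881189489}{32000} + 77998 = \frac{614746511}{32000}$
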